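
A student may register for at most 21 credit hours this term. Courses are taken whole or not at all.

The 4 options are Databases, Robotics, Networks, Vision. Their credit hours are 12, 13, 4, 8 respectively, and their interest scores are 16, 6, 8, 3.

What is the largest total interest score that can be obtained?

Allowing fractional choices, the relaxed optimum would be about 26.3, but courses are indivisible.
Databases + Vision: credit hours 12 + 8 = 20 ≤ 21, interest score 16 + 3 = 19.
Databases + Networks: credit hours 12 + 4 = 16 ≤ 21, interest score 16 + 8 = 24.
Best is Databases and Networks with total interest score 24.

24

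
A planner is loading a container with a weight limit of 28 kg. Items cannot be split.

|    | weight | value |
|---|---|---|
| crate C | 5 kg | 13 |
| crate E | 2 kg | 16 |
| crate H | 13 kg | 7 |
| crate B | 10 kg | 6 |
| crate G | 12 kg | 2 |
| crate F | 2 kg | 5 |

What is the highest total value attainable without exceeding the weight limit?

41

crate C + crate E + crate H + crate F: weight 5 + 2 + 13 + 2 = 22 ≤ 28, value 13 + 16 + 7 + 5 = 41.
crate C + crate E + crate B + crate F: weight 5 + 2 + 10 + 2 = 19 ≤ 28, value 13 + 16 + 6 + 5 = 40.
Best is crate C, crate E, crate H, and crate F with total value 41.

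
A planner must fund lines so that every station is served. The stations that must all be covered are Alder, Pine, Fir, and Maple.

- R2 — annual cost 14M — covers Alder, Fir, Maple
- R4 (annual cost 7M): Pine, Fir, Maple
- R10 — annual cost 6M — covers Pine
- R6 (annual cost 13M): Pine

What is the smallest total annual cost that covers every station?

This is an integer covering problem.
The greedy cost-per-new-station heuristic would pick R4 and R2 for 21, but a cheaper cover exists.
Choose R2 and R10: together they cover Alder, Pine, Fir, Maple — every station.
Total annual cost: 14 + 6 = 20.
No cover costs less than 20.

20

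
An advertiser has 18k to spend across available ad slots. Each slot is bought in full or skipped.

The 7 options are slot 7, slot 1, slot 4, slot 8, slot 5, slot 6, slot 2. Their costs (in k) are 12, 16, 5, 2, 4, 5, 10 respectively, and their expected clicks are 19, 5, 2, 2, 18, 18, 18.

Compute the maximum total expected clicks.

40

Treat it as a binary knapsack problem.
slot 4 + slot 8 + slot 5 + slot 6: cost 5 + 2 + 4 + 5 = 16 ≤ 18, expected clicks 2 + 2 + 18 + 18 = 40.
slot 8 + slot 5 + slot 6: cost 2 + 4 + 5 = 11 ≤ 18, expected clicks 2 + 18 + 18 = 38.
slot 7 + slot 8 + slot 5: cost 12 + 2 + 4 = 18 ≤ 18, expected clicks 19 + 2 + 18 = 39.
Best is slot 4, slot 8, slot 5, and slot 6 with total expected clicks 40.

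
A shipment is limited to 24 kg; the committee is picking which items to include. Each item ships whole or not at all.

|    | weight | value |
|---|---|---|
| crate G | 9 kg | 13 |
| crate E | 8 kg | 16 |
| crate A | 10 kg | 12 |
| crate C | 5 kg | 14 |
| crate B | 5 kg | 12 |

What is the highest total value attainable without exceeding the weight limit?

crate G + crate E + crate C: weight 9 + 8 + 5 = 22 ≤ 24, value 13 + 16 + 14 = 43.
crate E + crate C + crate B: weight 8 + 5 + 5 = 18 ≤ 24, value 16 + 14 + 12 = 42.
Best is crate G, crate E, and crate C with total value 43.

43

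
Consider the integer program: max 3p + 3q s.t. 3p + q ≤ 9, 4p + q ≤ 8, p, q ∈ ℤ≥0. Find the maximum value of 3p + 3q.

(p,q)=(0,8): 3·0+1·8=8≤9, 4·0+1·8=8≤8, objective 24.
(p,q)=(0,7): 3·0+1·7=7≤9, 4·0+1·7=7≤8, objective 21.
The best lattice point is (0,8), giving 24.

24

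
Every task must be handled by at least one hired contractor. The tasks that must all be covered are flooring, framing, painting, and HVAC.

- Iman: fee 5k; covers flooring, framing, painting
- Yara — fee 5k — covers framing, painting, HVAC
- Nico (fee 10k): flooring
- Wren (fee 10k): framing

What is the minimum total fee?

Choose Iman and Yara: together they cover flooring, framing, painting, HVAC — every task.
Total fee: 5 + 5 = 10.
No cover costs less than 10.

10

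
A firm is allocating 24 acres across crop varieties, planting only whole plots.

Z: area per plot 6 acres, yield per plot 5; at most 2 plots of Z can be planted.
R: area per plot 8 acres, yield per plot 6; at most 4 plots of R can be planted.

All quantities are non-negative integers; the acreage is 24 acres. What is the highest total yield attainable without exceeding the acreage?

1×Z and 2×R: area 22 ≤ 24, yield 1·5 + 2·6 = 17.
3×R: area 24 ≤ 24, yield 3·6 = 18.
Best is 18.

18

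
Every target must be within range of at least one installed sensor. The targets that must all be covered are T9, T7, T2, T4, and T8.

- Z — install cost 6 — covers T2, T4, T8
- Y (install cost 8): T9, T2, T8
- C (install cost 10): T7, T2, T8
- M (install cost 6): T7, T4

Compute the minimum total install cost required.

The greedy cost-per-new-target heuristic would pick Z, M, and Y for 20, but a cheaper cover exists.
Choose Y and M: together they cover T9, T7, T2, T4, T8 — every target.
Total install cost: 8 + 6 = 14.
No cover costs less than 14.

14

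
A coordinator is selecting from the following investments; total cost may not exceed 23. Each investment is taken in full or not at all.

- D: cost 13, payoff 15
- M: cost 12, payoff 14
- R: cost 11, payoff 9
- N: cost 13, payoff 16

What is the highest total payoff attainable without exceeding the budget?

Allowing fractional choices, the relaxed optimum would be about 27.7, but investments are indivisible.
M + R: cost 12 + 11 = 23 ≤ 23, payoff 14 + 9 = 23.
N: cost 13 ≤ 23, payoff 16.
Best is M and R with total payoff 23.

23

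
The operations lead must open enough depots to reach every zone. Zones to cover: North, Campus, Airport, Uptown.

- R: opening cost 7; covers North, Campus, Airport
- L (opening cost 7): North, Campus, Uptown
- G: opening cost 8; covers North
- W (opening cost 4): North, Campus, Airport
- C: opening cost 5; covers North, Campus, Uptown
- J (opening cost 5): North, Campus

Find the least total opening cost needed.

Choose W and C: together they cover North, Campus, Airport, Uptown — every zone.
Total opening cost: 4 + 5 = 9.
No cover costs less than 9.

9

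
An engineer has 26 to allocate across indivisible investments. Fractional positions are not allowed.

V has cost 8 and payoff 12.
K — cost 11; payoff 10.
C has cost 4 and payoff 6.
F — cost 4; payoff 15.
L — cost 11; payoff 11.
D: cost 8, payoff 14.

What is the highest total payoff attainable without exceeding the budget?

This is an integer program with binary decision variables.
Allowing fractional choices, the relaxed optimum would be about 49.0, but investments are indivisible.
F + L + D: cost 4 + 11 + 8 = 23 ≤ 26, payoff 15 + 11 + 14 = 40.
V + C + F + D: cost 8 + 4 + 4 + 8 = 24 ≤ 26, payoff 12 + 6 + 15 + 14 = 47.
V + F + D: cost 8 + 4 + 8 = 20 ≤ 26, payoff 12 + 15 + 14 = 41.
Best is V, C, F, and D with total payoff 47.

47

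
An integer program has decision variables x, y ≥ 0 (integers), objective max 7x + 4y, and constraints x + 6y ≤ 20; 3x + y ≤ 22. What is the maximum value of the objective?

The continuous relaxation peaks at (6.59, 2.24) with value 55.06; rounding to a feasible lattice point costs some objective.
(x,y)=(7,1): 1·7+6·1=13≤20, 3·7+1·1=22≤22, objective 53.
(x,y)=(6,2): 1·6+6·2=18≤20, 3·6+1·2=20≤22, objective 50.
Maximum is 53 at (x,y)=(7,1).

53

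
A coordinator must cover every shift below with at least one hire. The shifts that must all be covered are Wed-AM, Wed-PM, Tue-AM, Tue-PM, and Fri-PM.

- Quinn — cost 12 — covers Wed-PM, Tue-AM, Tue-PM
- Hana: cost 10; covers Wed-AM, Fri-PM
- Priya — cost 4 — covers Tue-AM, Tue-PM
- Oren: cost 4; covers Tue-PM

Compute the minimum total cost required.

22

Choose Quinn and Hana: together they cover Wed-AM, Wed-PM, Tue-AM, Tue-PM, Fri-PM — every shift.
Total cost: 12 + 10 = 22.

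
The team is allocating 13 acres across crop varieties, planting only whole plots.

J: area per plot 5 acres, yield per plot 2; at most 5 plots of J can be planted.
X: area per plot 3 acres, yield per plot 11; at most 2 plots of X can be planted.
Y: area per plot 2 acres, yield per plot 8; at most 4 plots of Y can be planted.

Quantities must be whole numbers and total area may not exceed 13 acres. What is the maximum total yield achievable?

This is a bounded integer knapsack.
Take 2×X and 3×Y: area 12 ≤ 13, yield 2·11 + 3·8 = 46.
No other integer combination yields more.

46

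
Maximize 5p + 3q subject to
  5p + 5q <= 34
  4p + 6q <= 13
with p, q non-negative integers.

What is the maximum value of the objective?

The continuous relaxation peaks at (3.25, 0) with value 16.25; rounding to a feasible lattice point costs some objective.
(p,q)=(3,0) is feasible, giving 15.
(p,q)=(2,0) is feasible, giving 10.
No feasible integer point exceeds 15.

15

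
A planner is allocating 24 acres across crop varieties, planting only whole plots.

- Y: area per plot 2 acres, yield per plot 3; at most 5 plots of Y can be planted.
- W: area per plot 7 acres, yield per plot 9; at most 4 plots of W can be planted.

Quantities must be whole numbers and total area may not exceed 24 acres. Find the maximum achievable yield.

Y has the best ratio (3/2); taking only Y gives at most 5×3 = 15 (stopped by the supply cap of 5).
Mixing does better — 5×Y and 2×W: area 24 ≤ 24, yield 5·3 + 2·9 = 33.

33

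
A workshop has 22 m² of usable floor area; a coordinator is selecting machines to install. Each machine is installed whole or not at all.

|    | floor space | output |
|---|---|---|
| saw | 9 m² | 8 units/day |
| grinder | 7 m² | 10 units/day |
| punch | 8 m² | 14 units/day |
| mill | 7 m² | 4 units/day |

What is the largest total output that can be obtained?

Treat it as a binary knapsack problem.
grinder + punch + mill: floor space 7 + 8 + 7 = 22 ≤ 22, output 10 + 14 + 4 = 28.
grinder + punch: floor space 7 + 8 = 15 ≤ 22, output 10 + 14 = 24.
Best is grinder, punch, and mill with total output 28.

28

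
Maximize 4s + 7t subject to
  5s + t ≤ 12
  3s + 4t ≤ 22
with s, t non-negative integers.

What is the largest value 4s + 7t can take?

35

(s,t)=(0,5) is feasible, giving 35.
(s,t)=(1,4) is feasible, giving 32.
(s,t)=(0,4) is feasible, giving 28.
The best lattice point is (0,5), giving 35.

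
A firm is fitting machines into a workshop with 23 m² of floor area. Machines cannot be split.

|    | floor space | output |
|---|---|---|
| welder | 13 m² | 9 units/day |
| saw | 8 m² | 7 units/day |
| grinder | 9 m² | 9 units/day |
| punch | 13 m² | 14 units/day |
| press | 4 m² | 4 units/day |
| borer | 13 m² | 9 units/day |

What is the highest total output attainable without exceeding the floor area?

This is an integer program with binary decision variables.
grinder + punch: floor space 9 + 13 = 22 ≤ 23, output 9 + 14 = 23.
saw + punch: floor space 8 + 13 = 21 ≤ 23, output 7 + 14 = 21.
Best is grinder and punch with total output 23.

23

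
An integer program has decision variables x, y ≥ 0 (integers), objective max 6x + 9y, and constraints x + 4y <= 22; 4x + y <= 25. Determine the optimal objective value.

(x,y)=(5,4) is feasible, giving 66.
(x,y)=(4,4) is feasible, giving 60.
(x,y)=(5,3) is feasible, giving 57.
Maximum is 66 at (x,y)=(5,4).

66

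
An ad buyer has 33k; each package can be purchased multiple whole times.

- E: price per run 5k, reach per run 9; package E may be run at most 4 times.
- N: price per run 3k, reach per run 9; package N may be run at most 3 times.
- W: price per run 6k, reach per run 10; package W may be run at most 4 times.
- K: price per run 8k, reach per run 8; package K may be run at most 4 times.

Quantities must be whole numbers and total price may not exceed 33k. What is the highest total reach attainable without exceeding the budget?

This is a bounded integer knapsack.
3×N and 4×W: price 33 ≤ 33, reach 3·9 + 4·10 = 67.
1×E, 3×N, and 3×W: price 32 ≤ 33, reach 1·9 + 3·9 + 3·10 = 66.
Best is 67.

67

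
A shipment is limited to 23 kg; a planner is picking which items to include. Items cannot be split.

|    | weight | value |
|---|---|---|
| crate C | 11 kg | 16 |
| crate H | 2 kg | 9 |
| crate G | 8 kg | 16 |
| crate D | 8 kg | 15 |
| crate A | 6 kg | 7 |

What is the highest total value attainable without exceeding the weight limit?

Allowing fractional choices, the relaxed optimum would be about 47.3, but items are indivisible.
crate H + crate G + crate D: weight 2 + 8 + 8 = 18 ≤ 23, value 9 + 16 + 15 = 40.
crate C + crate H + crate D: weight 11 + 2 + 8 = 21 ≤ 23, value 16 + 9 + 15 = 40.
crate C + crate H + crate G: weight 11 + 2 + 8 = 21 ≤ 23, value 16 + 9 + 16 = 41.
Best is crate C, crate H, and crate G with total value 41.

41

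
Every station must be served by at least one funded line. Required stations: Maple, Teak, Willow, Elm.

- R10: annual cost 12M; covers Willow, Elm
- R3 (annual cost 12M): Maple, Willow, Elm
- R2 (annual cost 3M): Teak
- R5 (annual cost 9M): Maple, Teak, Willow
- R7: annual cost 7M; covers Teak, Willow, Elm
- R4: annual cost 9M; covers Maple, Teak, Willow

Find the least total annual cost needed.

The greedy cost-per-new-station heuristic would pick R7 and R5 for 16, but a cheaper cover exists.
Choose R3 and R2: together they cover Maple, Teak, Willow, Elm — every station.
Total annual cost: 12 + 3 = 15.
No cover costs less than 15.

15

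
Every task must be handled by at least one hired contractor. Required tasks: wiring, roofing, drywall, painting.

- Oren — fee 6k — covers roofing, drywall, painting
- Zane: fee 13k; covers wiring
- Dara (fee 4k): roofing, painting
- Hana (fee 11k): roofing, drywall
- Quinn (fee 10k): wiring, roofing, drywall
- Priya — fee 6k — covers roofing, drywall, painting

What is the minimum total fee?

14

This is a weighted set-cover instance.
The greedy cost-per-new-task heuristic would pick Oren and Quinn for 16, but a cheaper cover exists.
Choose Dara and Quinn: together they cover wiring, roofing, drywall, painting — every task.
Total fee: 4 + 10 = 14.
No cover costs less than 14.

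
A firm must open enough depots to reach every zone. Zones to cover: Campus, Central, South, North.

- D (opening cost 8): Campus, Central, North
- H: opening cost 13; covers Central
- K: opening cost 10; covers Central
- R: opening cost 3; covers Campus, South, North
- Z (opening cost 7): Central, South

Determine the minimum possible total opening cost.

Choose R and Z: together they cover Campus, Central, South, North — every zone.
Total opening cost: 3 + 7 = 10.
No cover costs less than 10.

10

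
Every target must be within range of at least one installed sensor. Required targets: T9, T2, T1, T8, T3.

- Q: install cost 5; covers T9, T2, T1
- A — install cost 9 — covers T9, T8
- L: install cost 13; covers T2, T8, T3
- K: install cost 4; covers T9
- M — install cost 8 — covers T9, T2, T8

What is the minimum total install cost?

18

Choose Q and L: together they cover T9, T2, T1, T8, T3 — every target.
Total install cost: 5 + 13 = 18.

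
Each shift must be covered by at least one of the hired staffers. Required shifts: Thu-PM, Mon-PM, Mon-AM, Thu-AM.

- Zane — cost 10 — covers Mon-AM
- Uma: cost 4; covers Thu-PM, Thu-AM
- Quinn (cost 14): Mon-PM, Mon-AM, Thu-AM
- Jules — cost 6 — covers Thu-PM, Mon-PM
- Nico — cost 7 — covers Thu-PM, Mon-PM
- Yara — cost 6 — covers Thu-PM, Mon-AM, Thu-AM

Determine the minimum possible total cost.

12

The greedy cost-per-new-shift heuristic would pick Uma, Jules, and Yara for 16, but a cheaper cover exists.
Choose Jules and Yara: together they cover Thu-PM, Mon-PM, Mon-AM, Thu-AM — every shift.
Total cost: 6 + 6 = 12.
No cover costs less than 12.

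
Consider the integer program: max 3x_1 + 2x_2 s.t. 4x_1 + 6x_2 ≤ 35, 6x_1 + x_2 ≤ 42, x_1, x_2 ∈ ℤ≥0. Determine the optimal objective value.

21

(x_1,x_2)=(7,0): 4·7+6·0=28≤35, 6·7+1·0=42≤42, objective 21.
(x_1,x_2)=(6,1): 4·6+6·1=30≤35, 6·6+1·1=37≤42, objective 20.
(x_1,x_2)=(5,2): 4·5+6·2=32≤35, 6·5+1·2=32≤42, objective 19.
Maximum is 21 at (x_1,x_2)=(7,0).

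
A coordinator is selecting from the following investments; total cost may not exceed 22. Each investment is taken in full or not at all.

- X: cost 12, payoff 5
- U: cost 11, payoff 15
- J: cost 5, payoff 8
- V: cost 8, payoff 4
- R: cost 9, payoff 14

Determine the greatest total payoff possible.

29

Allowing fractional choices, the relaxed optimum would be about 32.9, but investments are indivisible.
J + V + R: cost 5 + 8 + 9 = 22 ≤ 22, payoff 8 + 4 + 14 = 26.
U + R: cost 11 + 9 = 20 ≤ 22, payoff 15 + 14 = 29.
U + J: cost 11 + 5 = 16 ≤ 22, payoff 15 + 8 = 23.
Best is U and R with total payoff 29.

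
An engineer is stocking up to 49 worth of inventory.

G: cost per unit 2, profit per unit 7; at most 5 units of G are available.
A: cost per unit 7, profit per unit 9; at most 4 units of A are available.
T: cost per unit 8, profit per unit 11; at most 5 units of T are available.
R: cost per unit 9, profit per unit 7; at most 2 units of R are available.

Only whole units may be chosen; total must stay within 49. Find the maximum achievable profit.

88

G has the best ratio (7/2); taking only G gives at most 5×7 = 35 (stopped by the supply cap of 5).
Mixing does better — 5×G, 1×A, and 4×T: cost 49 ≤ 49, profit 5·7 + 1·9 + 4·11 = 88.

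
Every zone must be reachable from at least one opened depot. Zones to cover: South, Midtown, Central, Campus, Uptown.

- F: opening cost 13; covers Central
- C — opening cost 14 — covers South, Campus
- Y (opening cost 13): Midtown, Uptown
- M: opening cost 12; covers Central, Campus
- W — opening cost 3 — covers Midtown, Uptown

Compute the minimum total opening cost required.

29

This is an integer covering problem.
Choose C, M, and W: together they cover South, Midtown, Central, Campus, Uptown — every zone.
Total opening cost: 14 + 12 + 3 = 29.
No cover costs less than 29.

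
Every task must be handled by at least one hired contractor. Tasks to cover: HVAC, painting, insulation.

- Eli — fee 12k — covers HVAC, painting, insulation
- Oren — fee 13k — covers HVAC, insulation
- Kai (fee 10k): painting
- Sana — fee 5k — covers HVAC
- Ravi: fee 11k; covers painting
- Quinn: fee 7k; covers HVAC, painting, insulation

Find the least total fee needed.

Quinn alone covers HVAC, painting, insulation — every task.
Total fee: 7.
No cover costs less than 7.

7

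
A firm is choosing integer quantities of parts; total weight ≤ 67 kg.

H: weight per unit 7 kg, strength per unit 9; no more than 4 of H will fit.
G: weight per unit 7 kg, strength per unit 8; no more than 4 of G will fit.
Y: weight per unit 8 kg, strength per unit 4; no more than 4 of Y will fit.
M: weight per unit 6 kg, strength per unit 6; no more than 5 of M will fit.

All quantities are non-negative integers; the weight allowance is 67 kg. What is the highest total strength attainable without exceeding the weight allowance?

4×H, 3×G, and 3×M: weight 67 ≤ 67, strength 4·9 + 3·8 + 3·6 = 78.
3×H, 4×G, and 3×M: weight 67 ≤ 67, strength 3·9 + 4·8 + 3·6 = 77.
Best is 78.

78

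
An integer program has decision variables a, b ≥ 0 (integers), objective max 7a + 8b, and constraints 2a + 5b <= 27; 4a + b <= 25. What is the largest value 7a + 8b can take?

59

Relaxing integrality, the LP optimum is 63.89 at (a,b) = (5.44, 3.22), which is not an integer point.
(a,b)=(5,3): 2·5+5·3=25≤27, 4·5+1·3=23≤25, objective 59.
(a,b)=(4,3): 2·4+5·3=23≤27, 4·4+1·3=19≤25, objective 52.
(a,b)=(5,2): 2·5+5·2=20≤27, 4·5+1·2=22≤25, objective 51.
(a,b)=(4,2): 2·4+5·2=18≤27, 4·4+1·2=18≤25, objective 44.
Maximum is 59 at (a,b)=(5,3).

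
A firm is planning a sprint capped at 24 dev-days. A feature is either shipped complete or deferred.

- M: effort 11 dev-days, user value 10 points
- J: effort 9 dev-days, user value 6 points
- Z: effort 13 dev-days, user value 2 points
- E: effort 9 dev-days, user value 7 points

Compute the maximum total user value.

Treat it as a binary knapsack problem.
M + E: effort 11 + 9 = 20 ≤ 24, user value 10 + 7 = 17.
M + J: effort 11 + 9 = 20 ≤ 24, user value 10 + 6 = 16.
Best is M and E with total user value 17.

17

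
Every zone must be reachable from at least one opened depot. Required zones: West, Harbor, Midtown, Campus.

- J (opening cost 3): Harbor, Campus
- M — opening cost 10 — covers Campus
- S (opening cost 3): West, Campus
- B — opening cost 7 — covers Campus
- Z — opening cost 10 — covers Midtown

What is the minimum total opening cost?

16

Choose J, S, and Z: together they cover West, Harbor, Midtown, Campus — every zone.
Total opening cost: 3 + 3 + 10 = 16.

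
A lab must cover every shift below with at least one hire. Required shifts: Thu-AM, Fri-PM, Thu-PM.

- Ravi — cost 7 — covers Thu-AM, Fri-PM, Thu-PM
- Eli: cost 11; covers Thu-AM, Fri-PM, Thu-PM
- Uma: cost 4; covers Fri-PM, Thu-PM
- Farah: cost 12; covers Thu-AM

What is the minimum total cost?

Ravi alone covers Thu-AM, Fri-PM, Thu-PM — every shift.
Total cost: 7.

7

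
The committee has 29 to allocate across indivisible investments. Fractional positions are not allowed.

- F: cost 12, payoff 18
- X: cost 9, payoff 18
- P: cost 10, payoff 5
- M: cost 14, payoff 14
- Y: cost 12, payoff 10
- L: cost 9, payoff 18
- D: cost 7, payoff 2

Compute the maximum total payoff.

41

X + L + D: cost 9 + 9 + 7 = 25 ≤ 29, payoff 18 + 18 + 2 = 38.
X + P + L: cost 9 + 10 + 9 = 28 ≤ 29, payoff 18 + 5 + 18 = 41.
Best is X, P, and L with total payoff 41.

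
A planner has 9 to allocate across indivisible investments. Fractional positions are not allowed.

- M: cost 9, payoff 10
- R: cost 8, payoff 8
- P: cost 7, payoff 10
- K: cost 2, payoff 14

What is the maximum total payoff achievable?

K: cost 2 ≤ 9, payoff 14.
P: cost 7 ≤ 9, payoff 10.
P + K: cost 7 + 2 = 9 ≤ 9, payoff 10 + 14 = 24.
Best is P and K with total payoff 24.

24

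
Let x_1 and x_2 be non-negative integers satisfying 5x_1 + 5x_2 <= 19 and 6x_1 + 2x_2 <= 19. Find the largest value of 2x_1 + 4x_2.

The continuous relaxation peaks at (0, 3.8) with value 15.20; rounding to a feasible lattice point costs some objective.
(x_1,x_2)=(0,3): 5·0+5·3=15≤19, 6·0+2·3=6≤19, objective 12.
(x_1,x_2)=(1,2): 5·1+5·2=15≤19, 6·1+2·2=10≤19, objective 10.
No feasible integer point exceeds 12.

12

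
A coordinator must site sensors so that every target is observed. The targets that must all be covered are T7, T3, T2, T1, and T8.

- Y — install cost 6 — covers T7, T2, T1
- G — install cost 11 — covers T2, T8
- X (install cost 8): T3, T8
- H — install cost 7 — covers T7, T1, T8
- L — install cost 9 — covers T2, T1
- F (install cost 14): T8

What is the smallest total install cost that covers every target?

14

Choose Y and X: together they cover T7, T3, T2, T1, T8 — every target.
Total install cost: 6 + 8 = 14.
No cover costs less than 14.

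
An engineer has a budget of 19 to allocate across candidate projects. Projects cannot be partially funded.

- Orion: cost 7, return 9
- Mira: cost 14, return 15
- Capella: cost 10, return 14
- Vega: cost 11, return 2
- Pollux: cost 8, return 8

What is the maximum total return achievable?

23

Allowing fractional choices, the relaxed optimum would be about 25.1, but projects are indivisible.
Orion + Pollux: cost 7 + 8 = 15 ≤ 19, return 9 + 8 = 17.
Orion + Capella: cost 7 + 10 = 17 ≤ 19, return 9 + 14 = 23.
Capella + Pollux: cost 10 + 8 = 18 ≤ 19, return 14 + 8 = 22.
Best is Orion and Capella with total return 23.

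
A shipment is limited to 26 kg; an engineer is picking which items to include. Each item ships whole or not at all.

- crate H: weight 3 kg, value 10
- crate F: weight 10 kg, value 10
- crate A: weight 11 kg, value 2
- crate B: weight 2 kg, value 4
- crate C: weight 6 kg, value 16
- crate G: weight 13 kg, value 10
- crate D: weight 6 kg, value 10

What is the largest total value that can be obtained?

46

Treat it as a binary knapsack problem.
crate H + crate F + crate B + crate C: weight 3 + 10 + 2 + 6 = 21 ≤ 26, value 10 + 10 + 4 + 16 = 40.
crate H + crate B + crate C + crate D: weight 3 + 2 + 6 + 6 = 17 ≤ 26, value 10 + 4 + 16 + 10 = 40.
crate H + crate F + crate C + crate D: weight 3 + 10 + 6 + 6 = 25 ≤ 26, value 10 + 10 + 16 + 10 = 46.
Best is crate H, crate F, crate C, and crate D with total value 46.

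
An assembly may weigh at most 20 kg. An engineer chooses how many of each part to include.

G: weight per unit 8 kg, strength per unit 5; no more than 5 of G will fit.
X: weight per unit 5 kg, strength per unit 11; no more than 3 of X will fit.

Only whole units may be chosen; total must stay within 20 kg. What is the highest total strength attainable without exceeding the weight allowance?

33

This is a bounded integer knapsack.
1×G and 2×X: weight 18 ≤ 20, strength 1·5 + 2·11 = 27.
3×X: weight 15 ≤ 20, strength 3·11 = 33.
Best is 33.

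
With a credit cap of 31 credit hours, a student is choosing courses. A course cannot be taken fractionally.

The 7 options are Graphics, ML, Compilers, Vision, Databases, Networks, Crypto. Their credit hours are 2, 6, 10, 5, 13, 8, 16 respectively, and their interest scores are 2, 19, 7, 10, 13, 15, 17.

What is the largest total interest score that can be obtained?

53

This is a 0-1 knapsack instance.
Allowing fractional choices, the relaxed optimum would be about 56.8, but courses are indivisible.
ML + Compilers + Vision + Networks: credit hours 6 + 10 + 5 + 8 = 29 ≤ 31, interest score 19 + 7 + 10 + 15 = 51.
Graphics + ML + Compilers + Vision + Networks: credit hours 2 + 6 + 10 + 5 + 8 = 31 ≤ 31, interest score 2 + 19 + 7 + 10 + 15 = 53.
ML + Networks + Crypto: credit hours 6 + 8 + 16 = 30 ≤ 31, interest score 19 + 15 + 17 = 51.
Best is Graphics, ML, Compilers, Vision, and Networks with total interest score 53.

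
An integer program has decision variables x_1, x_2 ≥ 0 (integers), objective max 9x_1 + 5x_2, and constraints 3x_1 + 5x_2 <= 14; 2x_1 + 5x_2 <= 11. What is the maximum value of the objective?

36

The continuous relaxation peaks at (4.67, 0) with value 42.00; rounding to a feasible lattice point costs some objective.
(x_1,x_2)=(4,0): 3·4+5·0=12≤14, 2·4+5·0=8≤11, objective 36.
(x_1,x_2)=(3,1): 3·3+5·1=14≤14, 2·3+5·1=11≤11, objective 32.
(x_1,x_2)=(3,0): 3·3+5·0=9≤14, 2·3+5·0=6≤11, objective 27.
Maximum is 36 at (x_1,x_2)=(4,0).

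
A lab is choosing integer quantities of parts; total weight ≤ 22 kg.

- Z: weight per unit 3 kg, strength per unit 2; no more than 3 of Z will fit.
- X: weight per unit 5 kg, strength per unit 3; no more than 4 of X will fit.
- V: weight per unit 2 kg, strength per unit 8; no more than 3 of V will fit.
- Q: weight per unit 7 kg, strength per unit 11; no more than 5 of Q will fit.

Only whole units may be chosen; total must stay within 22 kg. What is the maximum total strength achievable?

3×V and 2×Q: weight 20 ≤ 22, strength 3·8 + 2·11 = 46.
3×Z, 3×V, and 1×Q: weight 22 ≤ 22, strength 3·2 + 3·8 + 1·11 = 41.
Best is 46.

46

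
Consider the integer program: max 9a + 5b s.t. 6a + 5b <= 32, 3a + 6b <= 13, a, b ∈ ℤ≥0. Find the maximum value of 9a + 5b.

36

Relaxing integrality, the LP optimum is 39.00 at (a,b) = (4.33, 0), which is not an integer point.
(a,b)=(4,0): 6·4+5·0=24≤32, 3·4+6·0=12≤13, objective 36.
(a,b)=(3,0): 6·3+5·0=18≤32, 3·3+6·0=9≤13, objective 27.
No feasible integer point exceeds 36.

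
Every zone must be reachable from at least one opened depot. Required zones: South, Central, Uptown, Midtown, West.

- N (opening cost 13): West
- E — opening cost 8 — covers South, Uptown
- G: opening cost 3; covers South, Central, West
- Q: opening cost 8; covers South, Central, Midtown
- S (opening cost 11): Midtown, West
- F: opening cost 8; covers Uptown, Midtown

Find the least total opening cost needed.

11

Choose G and F: together they cover South, Central, Uptown, Midtown, West — every zone.
Total opening cost: 3 + 8 = 11.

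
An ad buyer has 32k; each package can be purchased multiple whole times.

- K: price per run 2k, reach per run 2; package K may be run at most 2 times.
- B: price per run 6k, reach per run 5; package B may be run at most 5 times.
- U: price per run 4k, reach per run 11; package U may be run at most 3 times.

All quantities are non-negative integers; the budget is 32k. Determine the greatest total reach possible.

50

This is a bounded integer knapsack.
1×K, 3×B, and 3×U: price 32 ≤ 32, reach 1·2 + 3·5 + 3·11 = 50.
3×B and 3×U: price 30 ≤ 32, reach 3·5 + 3·11 = 48.
Best is 50.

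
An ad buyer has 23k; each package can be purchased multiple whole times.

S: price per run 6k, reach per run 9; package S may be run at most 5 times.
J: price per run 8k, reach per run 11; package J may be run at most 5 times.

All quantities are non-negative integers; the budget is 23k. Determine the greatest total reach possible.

S has the best ratio (9/6); taking only S gives at most 3×9 = 27 (stopped by the price limit).
Mixing does better — 1×S and 2×J: price 22 ≤ 23, reach 1·9 + 2·11 = 31.

31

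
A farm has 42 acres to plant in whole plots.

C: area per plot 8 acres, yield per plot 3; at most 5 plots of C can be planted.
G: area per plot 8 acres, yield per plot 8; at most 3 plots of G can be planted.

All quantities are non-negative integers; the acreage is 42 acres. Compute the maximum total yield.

2×C and 3×G: area 40 ≤ 42, yield 2·3 + 3·8 = 30.
1×C and 3×G: area 32 ≤ 42, yield 1·3 + 3·8 = 27.
Best is 30.

30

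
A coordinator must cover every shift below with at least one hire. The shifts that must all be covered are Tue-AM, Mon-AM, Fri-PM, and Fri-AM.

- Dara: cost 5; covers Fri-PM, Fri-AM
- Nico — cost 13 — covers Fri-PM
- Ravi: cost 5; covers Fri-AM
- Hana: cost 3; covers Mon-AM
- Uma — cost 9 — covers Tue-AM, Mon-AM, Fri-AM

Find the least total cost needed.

This is an integer covering problem.
The greedy cost-per-new-shift heuristic would pick Dara, Hana, and Uma for 17, but a cheaper cover exists.
Choose Dara and Uma: together they cover Tue-AM, Mon-AM, Fri-PM, Fri-AM — every shift.
Total cost: 5 + 9 = 14.
No cover costs less than 14.

14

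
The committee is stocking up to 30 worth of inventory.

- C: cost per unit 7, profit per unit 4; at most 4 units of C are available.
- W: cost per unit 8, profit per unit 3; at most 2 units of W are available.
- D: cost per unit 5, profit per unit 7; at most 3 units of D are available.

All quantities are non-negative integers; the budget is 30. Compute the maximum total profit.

This is a bounded integer knapsack.
Take 2×C and 3×D: cost 29 ≤ 30, profit 2·4 + 3·7 = 29.
D has the best ratio (7/5) and is taken to its limit of 3; remaining capacity is filled optimally with the others.

29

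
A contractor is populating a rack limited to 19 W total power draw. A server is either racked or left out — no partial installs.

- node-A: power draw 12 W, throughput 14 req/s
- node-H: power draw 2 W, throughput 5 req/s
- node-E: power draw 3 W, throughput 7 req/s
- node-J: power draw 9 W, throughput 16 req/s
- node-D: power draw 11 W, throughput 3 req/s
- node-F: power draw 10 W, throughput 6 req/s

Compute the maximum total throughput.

Allowing fractional choices, the relaxed optimum would be about 33.8, but servers are indivisible.
node-A + node-H + node-E: power draw 12 + 2 + 3 = 17 ≤ 19, throughput 14 + 5 + 7 = 26.
node-H + node-E + node-J: power draw 2 + 3 + 9 = 14 ≤ 19, throughput 5 + 7 + 16 = 28.
node-E + node-J: power draw 3 + 9 = 12 ≤ 19, throughput 7 + 16 = 23.
Best is node-H, node-E, and node-J with total throughput 28.

28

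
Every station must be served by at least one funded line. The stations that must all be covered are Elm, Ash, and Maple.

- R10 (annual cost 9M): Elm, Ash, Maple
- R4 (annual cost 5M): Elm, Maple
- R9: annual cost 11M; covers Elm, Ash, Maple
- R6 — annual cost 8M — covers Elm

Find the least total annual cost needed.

9

R10 alone covers Elm, Ash, Maple — every station.
Total annual cost: 9.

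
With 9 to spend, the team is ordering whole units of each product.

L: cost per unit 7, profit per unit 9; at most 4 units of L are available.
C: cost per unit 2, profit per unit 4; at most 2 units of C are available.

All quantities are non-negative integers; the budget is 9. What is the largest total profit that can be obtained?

This is a bounded integer knapsack.
Take 1×L and 1×C: cost 9 ≤ 9, profit 1·9 + 1·4 = 13.
No other integer combination yields more.

13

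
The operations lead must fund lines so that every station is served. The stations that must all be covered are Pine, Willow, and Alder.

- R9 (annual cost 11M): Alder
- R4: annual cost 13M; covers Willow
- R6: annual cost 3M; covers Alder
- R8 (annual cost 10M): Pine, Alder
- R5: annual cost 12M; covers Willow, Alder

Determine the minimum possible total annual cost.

Choose R8 and R5: together they cover Pine, Willow, Alder — every station.
Total annual cost: 10 + 12 = 22.

22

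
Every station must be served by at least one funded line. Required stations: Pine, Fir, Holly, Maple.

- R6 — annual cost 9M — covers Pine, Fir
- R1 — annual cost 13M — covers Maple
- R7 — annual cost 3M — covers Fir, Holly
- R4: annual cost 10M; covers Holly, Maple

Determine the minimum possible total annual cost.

19

This is a weighted set-cover instance.
The greedy cost-per-new-station heuristic would pick R7, R6, and R4 for 22, but a cheaper cover exists.
Choose R6 and R4: together they cover Pine, Fir, Holly, Maple — every station.
Total annual cost: 9 + 10 = 19.
No cover costs less than 19.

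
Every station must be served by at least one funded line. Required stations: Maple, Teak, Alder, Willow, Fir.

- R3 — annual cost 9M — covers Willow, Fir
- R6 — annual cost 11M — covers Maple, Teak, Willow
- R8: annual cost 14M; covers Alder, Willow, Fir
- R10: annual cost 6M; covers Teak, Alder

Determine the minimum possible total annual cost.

This is a weighted set-cover instance.
The greedy cost-per-new-station heuristic would pick R10, R3, and R6 for 26, but a cheaper cover exists.
Choose R6 and R8: together they cover Maple, Teak, Alder, Willow, Fir — every station.
Total annual cost: 11 + 14 = 25.
No cover costs less than 25.

25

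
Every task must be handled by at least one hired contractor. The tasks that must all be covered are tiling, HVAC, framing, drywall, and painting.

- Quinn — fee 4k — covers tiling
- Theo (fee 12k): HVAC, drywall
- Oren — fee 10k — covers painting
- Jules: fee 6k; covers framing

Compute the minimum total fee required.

Choose Quinn, Theo, Oren, and Jules: together they cover tiling, HVAC, framing, drywall, painting — every task.
Total fee: 4 + 12 + 10 + 6 = 32.
No cover costs less than 32.

32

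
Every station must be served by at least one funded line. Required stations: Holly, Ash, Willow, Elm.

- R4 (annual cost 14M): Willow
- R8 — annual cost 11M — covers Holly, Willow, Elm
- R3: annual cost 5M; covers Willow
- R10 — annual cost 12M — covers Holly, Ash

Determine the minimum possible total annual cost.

23

Choose R8 and R10: together they cover Holly, Ash, Willow, Elm — every station.
Total annual cost: 11 + 12 = 23.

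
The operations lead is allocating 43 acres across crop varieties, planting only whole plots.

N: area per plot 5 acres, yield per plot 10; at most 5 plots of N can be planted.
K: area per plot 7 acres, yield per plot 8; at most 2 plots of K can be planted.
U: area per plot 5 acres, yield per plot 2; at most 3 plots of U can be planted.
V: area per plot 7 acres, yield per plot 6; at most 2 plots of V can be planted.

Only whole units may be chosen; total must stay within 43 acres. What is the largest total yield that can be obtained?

66

This is a bounded integer knapsack.
Take 5×N and 2×K: area 39 ≤ 43, yield 5·10 + 2·8 = 66.
N has the best ratio (10/5) and is taken to its limit of 5; remaining capacity is filled optimally with the others.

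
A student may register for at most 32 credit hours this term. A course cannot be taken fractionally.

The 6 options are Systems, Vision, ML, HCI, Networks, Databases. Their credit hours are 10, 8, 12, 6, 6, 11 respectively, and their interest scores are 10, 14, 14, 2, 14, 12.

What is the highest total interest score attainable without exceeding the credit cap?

44

Allowing fractional choices, the relaxed optimum would be about 48.5, but courses are indivisible.
Vision + HCI + Networks + Databases: credit hours 8 + 6 + 6 + 11 = 31 ≤ 32, interest score 14 + 2 + 14 + 12 = 42.
Vision + ML + Networks: credit hours 8 + 12 + 6 = 26 ≤ 32, interest score 14 + 14 + 14 = 42.
Vision + ML + HCI + Networks: credit hours 8 + 12 + 6 + 6 = 32 ≤ 32, interest score 14 + 14 + 2 + 14 = 44.
Best is Vision, ML, HCI, and Networks with total interest score 44.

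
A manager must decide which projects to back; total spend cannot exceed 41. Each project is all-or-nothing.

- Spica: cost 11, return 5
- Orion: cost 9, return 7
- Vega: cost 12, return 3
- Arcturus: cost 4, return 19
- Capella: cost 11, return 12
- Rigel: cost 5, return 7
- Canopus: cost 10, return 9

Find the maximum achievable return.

54

This is a 0-1 knapsack instance.
Orion + Arcturus + Capella + Rigel + Canopus: cost 9 + 4 + 11 + 5 + 10 = 39 ≤ 41, return 7 + 19 + 12 + 7 + 9 = 54.
Spica + Arcturus + Capella + Rigel + Canopus: cost 11 + 4 + 11 + 5 + 10 = 41 ≤ 41, return 5 + 19 + 12 + 7 + 9 = 52.
Best is Orion, Arcturus, Capella, Rigel, and Canopus with total return 54.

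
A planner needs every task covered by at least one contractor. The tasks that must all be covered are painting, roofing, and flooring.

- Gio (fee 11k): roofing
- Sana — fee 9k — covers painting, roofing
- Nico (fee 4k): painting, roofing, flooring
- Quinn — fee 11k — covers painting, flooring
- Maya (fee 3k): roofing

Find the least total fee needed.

Nico alone covers painting, roofing, flooring — every task.
Total fee: 4.

4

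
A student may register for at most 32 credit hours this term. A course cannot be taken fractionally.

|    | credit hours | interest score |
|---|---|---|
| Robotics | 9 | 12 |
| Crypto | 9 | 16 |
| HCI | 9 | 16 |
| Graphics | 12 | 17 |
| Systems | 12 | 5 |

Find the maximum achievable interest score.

Crypto + HCI + Graphics: credit hours 9 + 9 + 12 = 30 ≤ 32, interest score 16 + 16 + 17 = 49.
Robotics + Crypto + Graphics: credit hours 9 + 9 + 12 = 30 ≤ 32, interest score 12 + 16 + 17 = 45.
Best is Crypto, HCI, and Graphics with total interest score 49.

49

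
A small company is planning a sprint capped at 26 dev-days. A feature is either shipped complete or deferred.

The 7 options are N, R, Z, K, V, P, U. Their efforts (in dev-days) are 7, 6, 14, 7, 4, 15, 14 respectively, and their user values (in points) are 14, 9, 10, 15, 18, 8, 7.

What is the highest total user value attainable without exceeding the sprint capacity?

56

This is an integer program with binary decision variables.
Take N, R, K, and V: effort 7 + 6 + 7 + 4 = 24 ≤ 26, user value 14 + 9 + 15 + 18 = 56.
No other feasible combination does better.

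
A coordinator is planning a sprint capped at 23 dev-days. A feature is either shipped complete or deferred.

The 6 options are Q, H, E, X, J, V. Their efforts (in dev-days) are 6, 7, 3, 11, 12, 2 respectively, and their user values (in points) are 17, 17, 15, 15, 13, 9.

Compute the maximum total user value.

58

Allowing fractional choices, the relaxed optimum would be about 64.8, but features are indivisible.
Q + H + E + V: effort 6 + 7 + 3 + 2 = 18 ≤ 23, user value 17 + 17 + 15 + 9 = 58.
H + E + X + V: effort 7 + 3 + 11 + 2 = 23 ≤ 23, user value 17 + 15 + 15 + 9 = 56.
Q + E + X + V: effort 6 + 3 + 11 + 2 = 22 ≤ 23, user value 17 + 15 + 15 + 9 = 56.
Best is Q, H, E, and V with total user value 58.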